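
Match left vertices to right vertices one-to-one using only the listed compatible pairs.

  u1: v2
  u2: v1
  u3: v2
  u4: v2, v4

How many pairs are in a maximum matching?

Unit-capacity flow: source→left, listed edges, right→sink; max matching = max flow.
Augmenting path u1→v2 (+1); matched 1.
Augmenting path u2→v1 (+1); matched 2.
Augmenting path u4→v4 (+1); matched 3.
No augmenting path remains; maximum matching = 3.
König certificate: {u2, u4, v2} is a vertex cover of size 3 (every listed pair touches it), so no matching can be larger.

3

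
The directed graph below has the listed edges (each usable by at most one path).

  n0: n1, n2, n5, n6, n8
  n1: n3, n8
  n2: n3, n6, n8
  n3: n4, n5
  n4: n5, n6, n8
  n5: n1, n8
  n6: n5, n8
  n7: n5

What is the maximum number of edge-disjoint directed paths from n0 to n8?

Assign every edge capacity 1; by Menger, the answer equals the max flow.
Path n0→n8 (+1); total 1.
Path n0→n1→n8 (+1); total 2.
Path n0→n2→n8 (+1); total 3.
Path n0→n5→n8 (+1); total 4.
Path n0→n6→n8 (+1); total 5.
No residual n0→n8 path; max flow = 5.
Certifying cut of size 5: {n0→n1, n0→n2, n0→n5, n0→n6, n0→n8}.

5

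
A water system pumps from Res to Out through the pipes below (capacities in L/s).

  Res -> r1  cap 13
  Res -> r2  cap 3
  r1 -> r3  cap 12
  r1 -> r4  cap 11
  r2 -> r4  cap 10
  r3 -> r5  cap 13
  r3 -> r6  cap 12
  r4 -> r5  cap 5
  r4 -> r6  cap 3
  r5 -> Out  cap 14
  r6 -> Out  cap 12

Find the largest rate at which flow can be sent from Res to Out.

16

Augment Res→r1→r3→r5→Out: bottleneck 12, flow now 12.
Augment Res→r1→r4→r5→Out: bottleneck 1, flow now 13.
Augment Res→r2→r4→r5→Out: bottleneck 1, flow now 14.
Augment Res→r2→r4→r6→Out: bottleneck 2, flow now 16.
No augmenting path remains; maximum flow = 16.
In the residual graph, reachable from Res: {Res}.
Min-cut edges: Res→r1 (13), Res→r2 (3); capacity 13 + 3 = 16.
This cut is saturated, so no flow can exceed 16.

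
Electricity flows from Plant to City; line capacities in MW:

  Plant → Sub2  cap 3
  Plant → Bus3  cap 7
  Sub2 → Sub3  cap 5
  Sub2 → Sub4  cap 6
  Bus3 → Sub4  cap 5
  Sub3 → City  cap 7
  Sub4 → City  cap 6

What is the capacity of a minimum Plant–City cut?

Augment Plant→Sub2→Sub3→City: bottleneck 3, flow now 3.
Augment Plant→Bus3→Sub4→City: bottleneck 5, flow now 8.
No augmenting path remains; maximum flow = 8.
By max-flow min-cut, the minimum cut capacity equals the max flow.
In the residual graph, reachable from Plant: {Plant, Bus3}.
Min-cut edges: Plant→Sub2 (3), Bus3→Sub4 (5); capacity 3 + 5 = 8.

8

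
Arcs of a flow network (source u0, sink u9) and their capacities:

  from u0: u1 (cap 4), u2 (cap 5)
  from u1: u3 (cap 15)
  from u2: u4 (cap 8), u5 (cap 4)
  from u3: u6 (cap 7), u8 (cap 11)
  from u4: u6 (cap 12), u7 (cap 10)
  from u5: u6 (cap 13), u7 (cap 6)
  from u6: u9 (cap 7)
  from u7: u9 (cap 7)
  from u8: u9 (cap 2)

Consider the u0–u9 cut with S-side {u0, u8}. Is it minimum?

No — its capacity is 11, but the minimum cut has capacity 9.

Given cut capacity: 4 + 5 + 2 = 11.
Augment u0→u1→u3→u6→u9: bottleneck 4, flow now 4.
Augment u0→u2→u4→u6→u9: bottleneck 3, flow now 7.
Augment u0→u2→u4→u7→u9: bottleneck 2, flow now 9.
No augmenting path remains; maximum flow = 9.
In the residual graph, reachable from u0: {u0}.
Min-cut edges: u0→u1 (4), u0→u2 (5); capacity 4 + 5 = 9.
Cut capacity 11 exceeds the max flow 9, so it is not minimum.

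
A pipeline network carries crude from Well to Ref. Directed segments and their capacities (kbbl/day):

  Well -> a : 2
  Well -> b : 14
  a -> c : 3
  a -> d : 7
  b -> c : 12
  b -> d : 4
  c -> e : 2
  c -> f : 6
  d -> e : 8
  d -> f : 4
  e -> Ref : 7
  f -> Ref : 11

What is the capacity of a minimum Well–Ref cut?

14

Augment Well→a→c→e→Ref: bottleneck 2, flow now 2.
Augment Well→b→c→f→Ref: bottleneck 6, flow now 8.
Augment Well→b→d→e→Ref: bottleneck 4, flow now 12.
Augment Well→b→c→a→d→e→Ref: bottleneck 1, flow now 13. (uses reverse residual edge)
Augment Well→b→c→a→d→f→Ref: bottleneck 1, flow now 14. (uses reverse residual edge)
No augmenting path remains; maximum flow = 14.
By max-flow min-cut, the minimum cut capacity equals the max flow.
In the residual graph, reachable from Well: {Well, b, c}.
Min-cut edges: Well→a (2), b→d (4), c→e (2), c→f (6); capacity 2 + 4 + 2 + 6 = 14.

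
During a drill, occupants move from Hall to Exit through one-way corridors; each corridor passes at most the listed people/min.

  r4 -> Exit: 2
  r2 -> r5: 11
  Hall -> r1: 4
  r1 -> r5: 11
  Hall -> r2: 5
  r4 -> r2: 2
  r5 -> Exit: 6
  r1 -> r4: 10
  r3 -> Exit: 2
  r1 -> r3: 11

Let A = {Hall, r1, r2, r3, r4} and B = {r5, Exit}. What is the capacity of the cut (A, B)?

26

Edges leaving {Hall, r1, r2, r3, r4}: r1→r5 (11), r2→r5 (11), r3→Exit (2), r4→Exit (2).
Cut capacity = 11 + 11 + 2 + 2 = 26.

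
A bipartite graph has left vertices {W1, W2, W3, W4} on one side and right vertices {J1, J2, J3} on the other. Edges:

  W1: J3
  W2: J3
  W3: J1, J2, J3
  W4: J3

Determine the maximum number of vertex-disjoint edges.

Unit-capacity flow: source→left, listed edges, right→sink; max matching = max flow.
Augmenting path W1→J3 (+1); matched 1.
Augmenting path W3→J1 (+1); matched 2.
No augmenting path remains; maximum matching = 2.
König certificate: {W3, J3} is a vertex cover of size 2 (every listed pair touches it), so no matching can be larger.

2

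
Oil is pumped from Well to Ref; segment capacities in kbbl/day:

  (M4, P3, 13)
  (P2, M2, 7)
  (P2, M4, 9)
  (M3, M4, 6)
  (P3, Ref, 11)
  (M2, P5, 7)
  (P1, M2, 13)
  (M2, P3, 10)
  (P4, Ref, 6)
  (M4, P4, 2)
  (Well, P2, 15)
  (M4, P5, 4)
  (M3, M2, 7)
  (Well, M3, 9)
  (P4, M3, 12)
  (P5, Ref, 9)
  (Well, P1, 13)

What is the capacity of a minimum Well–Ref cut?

Augment Well→M3→M4→P4→Ref: bottleneck 2, flow now 2.
Augment Well→M3→M4→P5→Ref: bottleneck 4, flow now 6.
Augment Well→M3→M2→P5→Ref: bottleneck 3, flow now 9.
Augment Well→P1→M2→P5→Ref: bottleneck 2, flow now 11.
Augment Well→P1→M2→P3→Ref: bottleneck 10, flow now 21.
Augment Well→P2→M4→P3→Ref: bottleneck 1, flow now 22.
No augmenting path remains; maximum flow = 22.
By max-flow min-cut, the minimum cut capacity equals the max flow.
In the residual graph, reachable from Well: {Well, M3, P1, P2, M4, M2, P5, P3}.
Min-cut edges: M4→P4 (2), P5→Ref (9), P3→Ref (11); capacity 2 + 9 + 11 = 22.

22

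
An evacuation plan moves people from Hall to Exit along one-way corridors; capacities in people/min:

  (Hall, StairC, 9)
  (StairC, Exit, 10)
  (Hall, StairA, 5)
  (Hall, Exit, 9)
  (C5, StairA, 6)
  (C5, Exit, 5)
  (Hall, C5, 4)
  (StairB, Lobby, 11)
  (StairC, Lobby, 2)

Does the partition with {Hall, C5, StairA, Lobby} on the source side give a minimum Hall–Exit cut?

No — its capacity is 23, but the minimum cut has capacity 22.

Given cut capacity: 9 + 9 + 5 = 23.
Augment Hall→Exit: bottleneck 9, flow now 9.
Augment Hall→C5→Exit: bottleneck 4, flow now 13.
Augment Hall→StairC→Exit: bottleneck 9, flow now 22.
No augmenting path remains; maximum flow = 22.
In the residual graph, reachable from Hall: {Hall, StairA}.
Min-cut edges: Hall→C5 (4), Hall→StairC (9), Hall→Exit (9); capacity 4 + 9 + 9 = 22.
Cut capacity 23 exceeds the max flow 22, so it is not minimum.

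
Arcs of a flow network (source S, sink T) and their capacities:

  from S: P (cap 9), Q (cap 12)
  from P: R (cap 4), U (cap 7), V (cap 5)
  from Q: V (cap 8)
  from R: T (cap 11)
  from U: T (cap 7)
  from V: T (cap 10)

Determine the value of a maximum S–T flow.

17

Augment S→P→R→T: bottleneck 4, flow now 4.
Augment S→P→U→T: bottleneck 5, flow now 9.
Augment S→Q→V→T: bottleneck 8, flow now 17.
No augmenting path remains; maximum flow = 17.
In the residual graph, reachable from S: {S, Q}.
Min-cut edges: S→P (9), Q→V (8); capacity 9 + 8 = 17.
This cut is saturated, so no flow can exceed 17.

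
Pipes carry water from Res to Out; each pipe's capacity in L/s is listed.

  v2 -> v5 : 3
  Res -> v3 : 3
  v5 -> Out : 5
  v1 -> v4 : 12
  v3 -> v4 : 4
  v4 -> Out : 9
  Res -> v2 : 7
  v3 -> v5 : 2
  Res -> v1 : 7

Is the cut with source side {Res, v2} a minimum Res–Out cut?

Given cut capacity: 7 + 3 + 3 = 13.
Augment Res→v1→v4→Out: bottleneck 7, flow now 7.
Augment Res→v2→v5→Out: bottleneck 3, flow now 10.
Augment Res→v3→v4→Out: bottleneck 2, flow now 12.
Augment Res→v3→v5→Out: bottleneck 1, flow now 13.
No augmenting path remains; maximum flow = 13.
Cut capacity 13 equals the max flow, so it is a minimum cut.

Yes — it is a minimum cut (capacity 13).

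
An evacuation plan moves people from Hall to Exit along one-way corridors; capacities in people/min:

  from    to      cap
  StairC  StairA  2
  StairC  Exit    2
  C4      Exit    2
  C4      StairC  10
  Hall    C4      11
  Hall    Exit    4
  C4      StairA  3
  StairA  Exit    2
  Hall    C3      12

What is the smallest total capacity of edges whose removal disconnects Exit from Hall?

10

Augment Hall→Exit: bottleneck 4, flow now 4.
Augment Hall→C4→Exit: bottleneck 2, flow now 6.
Augment Hall→C4→StairC→Exit: bottleneck 2, flow now 8.
Augment Hall→C4→StairA→Exit: bottleneck 2, flow now 10.
No augmenting path remains; maximum flow = 10.
By max-flow min-cut, the minimum cut capacity equals the max flow.
In the residual graph, reachable from Hall: {Hall, C4, StairC, C3, StairA}.
Min-cut edges: Hall→Exit (4), C4→Exit (2), StairC→Exit (2), StairA→Exit (2); capacity 4 + 2 + 2 + 2 = 10.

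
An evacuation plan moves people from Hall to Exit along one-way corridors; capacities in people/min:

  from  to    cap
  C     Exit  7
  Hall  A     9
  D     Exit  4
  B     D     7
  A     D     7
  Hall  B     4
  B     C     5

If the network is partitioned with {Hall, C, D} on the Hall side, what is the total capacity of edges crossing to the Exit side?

24

Edges leaving {Hall, C, D}: Hall→A (9), Hall→B (4), C→Exit (7), D→Exit (4).
Cut capacity = 9 + 4 + 7 + 4 = 24.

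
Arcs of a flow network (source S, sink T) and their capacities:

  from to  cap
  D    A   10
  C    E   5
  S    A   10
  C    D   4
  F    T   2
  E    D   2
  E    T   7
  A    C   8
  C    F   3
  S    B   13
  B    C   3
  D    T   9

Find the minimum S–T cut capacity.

Augment S→A→C→D→T: bottleneck 4, flow now 4.
Augment S→A→C→E→T: bottleneck 4, flow now 8.
Augment S→B→C→E→T: bottleneck 1, flow now 9.
Augment S→B→C→F→T: bottleneck 2, flow now 11.
No augmenting path remains; maximum flow = 11.
By max-flow min-cut, the minimum cut capacity equals the max flow.
In the residual graph, reachable from S: {S, A, B}.
Min-cut edges: A→C (8), B→C (3); capacity 8 + 3 = 11.

11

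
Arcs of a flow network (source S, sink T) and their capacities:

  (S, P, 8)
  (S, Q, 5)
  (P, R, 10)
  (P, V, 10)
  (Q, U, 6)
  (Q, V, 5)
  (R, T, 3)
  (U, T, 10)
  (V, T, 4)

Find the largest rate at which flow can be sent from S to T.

12

Augment S→P→R→T: bottleneck 3, flow now 3.
Augment S→P→V→T: bottleneck 4, flow now 7.
Augment S→Q→U→T: bottleneck 5, flow now 12.
No augmenting path remains; maximum flow = 12.
In the residual graph, reachable from S: {S, P, R, V}.
Min-cut edges: S→Q (5), R→T (3), V→T (4); capacity 5 + 3 + 4 = 12.
This cut is saturated, so no flow can exceed 12.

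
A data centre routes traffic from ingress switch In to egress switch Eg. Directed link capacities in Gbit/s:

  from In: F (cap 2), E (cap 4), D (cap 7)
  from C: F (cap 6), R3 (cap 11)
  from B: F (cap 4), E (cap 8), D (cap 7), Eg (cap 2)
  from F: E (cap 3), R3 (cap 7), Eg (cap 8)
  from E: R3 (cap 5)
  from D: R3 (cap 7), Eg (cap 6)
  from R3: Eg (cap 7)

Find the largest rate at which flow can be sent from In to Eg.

Augment In→F→Eg: bottleneck 2, flow now 2.
Augment In→D→Eg: bottleneck 6, flow now 8.
Augment In→E→R3→Eg: bottleneck 4, flow now 12.
Augment In→D→R3→Eg: bottleneck 1, flow now 13.
No augmenting path remains; maximum flow = 13.
In the residual graph, reachable from In: {In}.
Min-cut edges: In→F (2), In→E (4), In→D (7); capacity 2 + 4 + 7 = 13.
This cut is saturated, so no flow can exceed 13.

13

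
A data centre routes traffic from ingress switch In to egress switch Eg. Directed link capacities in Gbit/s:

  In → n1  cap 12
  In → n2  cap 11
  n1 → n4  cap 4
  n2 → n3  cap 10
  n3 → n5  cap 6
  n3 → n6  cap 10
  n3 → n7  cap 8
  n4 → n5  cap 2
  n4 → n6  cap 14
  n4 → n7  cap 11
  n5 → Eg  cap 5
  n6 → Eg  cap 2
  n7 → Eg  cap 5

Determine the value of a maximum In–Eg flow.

12

Augment In→n1→n4→n5→Eg: bottleneck 2, flow now 2.
Augment In→n1→n4→n6→Eg: bottleneck 2, flow now 4.
Augment In→n2→n3→n5→Eg: bottleneck 3, flow now 7.
Augment In→n2→n3→n7→Eg: bottleneck 5, flow now 12.
No augmenting path remains; maximum flow = 12.
In the residual graph, reachable from In: {In, n1, n2, n3, n4, n5, n6, n7}.
Min-cut edges: n5→Eg (5), n6→Eg (2), n7→Eg (5); capacity 5 + 2 + 5 = 12.
This cut is saturated, so no flow can exceed 12.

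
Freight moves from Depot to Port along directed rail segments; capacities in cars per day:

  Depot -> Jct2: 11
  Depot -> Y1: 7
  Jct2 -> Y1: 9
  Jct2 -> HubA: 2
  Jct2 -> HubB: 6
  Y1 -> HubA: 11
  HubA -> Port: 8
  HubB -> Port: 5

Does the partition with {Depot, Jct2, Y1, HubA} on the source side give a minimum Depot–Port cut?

Given cut capacity: 6 + 8 = 14.
Augment Depot→Jct2→HubA→Port: bottleneck 2, flow now 2.
Augment Depot→Jct2→HubB→Port: bottleneck 5, flow now 7.
Augment Depot→Y1→HubA→Port: bottleneck 6, flow now 13.
No augmenting path remains; maximum flow = 13.
In the residual graph, reachable from Depot: {Depot, Jct2, Y1, HubA, HubB}.
Min-cut edges: HubA→Port (8), HubB→Port (5); capacity 8 + 5 = 13.
Cut capacity 14 exceeds the max flow 13, so it is not minimum.

No — its capacity is 14, but the minimum cut has capacity 13.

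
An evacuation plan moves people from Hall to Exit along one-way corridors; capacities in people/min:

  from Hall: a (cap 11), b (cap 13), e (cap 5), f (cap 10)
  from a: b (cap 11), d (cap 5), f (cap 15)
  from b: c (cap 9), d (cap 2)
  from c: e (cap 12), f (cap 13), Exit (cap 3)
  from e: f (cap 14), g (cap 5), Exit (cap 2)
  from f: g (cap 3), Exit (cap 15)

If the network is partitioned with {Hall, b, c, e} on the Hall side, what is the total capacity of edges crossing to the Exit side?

Edges leaving {Hall, b, c, e}: Hall→a (11), Hall→f (10), b→d (2), c→f (13), c→Exit (3), e→f (14), e→g (5), e→Exit (2).
Cut capacity = 11 + 10 + 2 + 13 + 3 + 14 + 5 + 2 = 60.

60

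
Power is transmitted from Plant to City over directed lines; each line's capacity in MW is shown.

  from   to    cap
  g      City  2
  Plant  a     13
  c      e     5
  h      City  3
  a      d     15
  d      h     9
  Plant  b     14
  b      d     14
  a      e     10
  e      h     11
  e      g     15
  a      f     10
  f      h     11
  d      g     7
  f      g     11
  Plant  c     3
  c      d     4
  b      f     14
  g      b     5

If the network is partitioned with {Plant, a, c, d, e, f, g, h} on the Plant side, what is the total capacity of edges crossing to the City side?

Edges leaving {Plant, a, c, d, e, f, g, h}: Plant→b (14), g→b (5), g→City (2), h→City (3).
Cut capacity = 14 + 5 + 2 + 3 = 24.

24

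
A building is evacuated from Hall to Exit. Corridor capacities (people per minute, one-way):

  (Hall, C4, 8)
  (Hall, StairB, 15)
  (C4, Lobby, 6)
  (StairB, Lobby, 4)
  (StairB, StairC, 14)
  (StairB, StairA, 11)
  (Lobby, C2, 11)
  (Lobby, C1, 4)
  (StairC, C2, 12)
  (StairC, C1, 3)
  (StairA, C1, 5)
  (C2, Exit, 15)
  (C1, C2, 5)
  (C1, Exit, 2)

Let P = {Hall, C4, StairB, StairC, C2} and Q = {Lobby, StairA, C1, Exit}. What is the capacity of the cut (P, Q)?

39

Edges leaving {Hall, C4, StairB, StairC, C2}: C4→Lobby (6), StairB→Lobby (4), StairB→StairA (11), StairC→C1 (3), C2→Exit (15).
Cut capacity = 6 + 4 + 11 + 3 + 15 = 39.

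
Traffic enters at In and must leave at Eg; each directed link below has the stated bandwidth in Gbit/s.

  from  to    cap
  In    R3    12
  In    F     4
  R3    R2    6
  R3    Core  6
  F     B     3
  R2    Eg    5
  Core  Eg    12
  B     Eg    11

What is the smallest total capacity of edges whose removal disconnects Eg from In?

14

Augment In→R3→R2→Eg: bottleneck 5, flow now 5.
Augment In→R3→Core→Eg: bottleneck 6, flow now 11.
Augment In→F→B→Eg: bottleneck 3, flow now 14.
No augmenting path remains; maximum flow = 14.
By max-flow min-cut, the minimum cut capacity equals the max flow.
In the residual graph, reachable from In: {In, R3, F, R2}.
Min-cut edges: R3→Core (6), F→B (3), R2→Eg (5); capacity 6 + 3 + 5 = 14.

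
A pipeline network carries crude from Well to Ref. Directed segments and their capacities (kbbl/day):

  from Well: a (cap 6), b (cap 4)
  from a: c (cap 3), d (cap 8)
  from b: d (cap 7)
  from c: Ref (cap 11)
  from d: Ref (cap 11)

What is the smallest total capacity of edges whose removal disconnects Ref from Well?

Augment Well→a→c→Ref: bottleneck 3, flow now 3.
Augment Well→a→d→Ref: bottleneck 3, flow now 6.
Augment Well→b→d→Ref: bottleneck 4, flow now 10.
No augmenting path remains; maximum flow = 10.
By max-flow min-cut, the minimum cut capacity equals the max flow.
In the residual graph, reachable from Well: {Well}.
Min-cut edges: Well→a (6), Well→b (4); capacity 6 + 4 = 10.

10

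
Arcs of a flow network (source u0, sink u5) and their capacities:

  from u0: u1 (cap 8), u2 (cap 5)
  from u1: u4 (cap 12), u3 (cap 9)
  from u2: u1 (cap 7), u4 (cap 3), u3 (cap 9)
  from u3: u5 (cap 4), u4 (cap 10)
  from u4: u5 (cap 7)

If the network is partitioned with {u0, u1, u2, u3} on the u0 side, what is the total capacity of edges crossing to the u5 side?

Edges leaving {u0, u1, u2, u3}: u1→u4 (12), u2→u4 (3), u3→u4 (10), u3→u5 (4).
Cut capacity = 12 + 3 + 10 + 4 = 29.

29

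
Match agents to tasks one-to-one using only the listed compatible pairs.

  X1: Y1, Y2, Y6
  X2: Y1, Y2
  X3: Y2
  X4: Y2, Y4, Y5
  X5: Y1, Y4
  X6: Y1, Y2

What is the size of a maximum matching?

5

Unit-capacity flow: source→left, listed edges, right→sink; max matching = max flow.
Augmenting path X1→Y1 (+1); matched 1.
Augmenting path X2→Y2 (+1); matched 2.
Augmenting path X4→Y4 (+1); matched 3.
Augmenting path X5→Y1→X1→Y6 (+1); matched 4.
Augmenting path X6→Y1→X5→Y4→X4→Y5 (+1); matched 5.
No augmenting path remains; maximum matching = 5.
König certificate: {X1, X4, X5, Y1, Y2} is a vertex cover of size 5 (every listed pair touches it), so no matching can be larger.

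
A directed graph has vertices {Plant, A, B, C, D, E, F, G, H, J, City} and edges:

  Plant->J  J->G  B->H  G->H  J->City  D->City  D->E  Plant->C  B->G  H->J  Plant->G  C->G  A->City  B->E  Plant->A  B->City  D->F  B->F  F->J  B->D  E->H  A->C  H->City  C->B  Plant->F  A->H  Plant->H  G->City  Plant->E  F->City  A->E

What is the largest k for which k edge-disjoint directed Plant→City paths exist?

Assign every edge capacity 1; by Menger, the answer equals the max flow.
Path Plant→A→City (+1); total 1.
Path Plant→F→City (+1); total 2.
Path Plant→G→City (+1); total 3.
Path Plant→H→City (+1); total 4.
Path Plant→J→City (+1); total 5.
Path Plant→C→B→City (+1); total 6.
No residual Plant→City path; max flow = 6.
Certifying cut of size 6: {G→City, H→City, J→City, Plant→A, Plant→C, Plant→F}.

6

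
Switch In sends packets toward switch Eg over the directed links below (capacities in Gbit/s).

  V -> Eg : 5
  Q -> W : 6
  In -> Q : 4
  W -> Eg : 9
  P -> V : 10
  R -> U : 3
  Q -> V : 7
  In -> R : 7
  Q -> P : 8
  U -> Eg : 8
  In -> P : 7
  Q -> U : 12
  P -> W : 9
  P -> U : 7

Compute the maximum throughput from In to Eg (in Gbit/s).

Augment In→P→U→Eg: bottleneck 7, flow now 7.
Augment In→Q→U→Eg: bottleneck 1, flow now 8.
Augment In→Q→V→Eg: bottleneck 3, flow now 11.
Augment In→R→U→P→V→Eg: bottleneck 2, flow now 13. (uses reverse residual edge)
Augment In→R→U→P→W→Eg: bottleneck 1, flow now 14. (uses reverse residual edge)
No augmenting path remains; maximum flow = 14.
In the residual graph, reachable from In: {In, R}.
Min-cut edges: In→P (7), In→Q (4), R→U (3); capacity 7 + 4 + 3 = 14.
This cut is saturated, so no flow can exceed 14.

14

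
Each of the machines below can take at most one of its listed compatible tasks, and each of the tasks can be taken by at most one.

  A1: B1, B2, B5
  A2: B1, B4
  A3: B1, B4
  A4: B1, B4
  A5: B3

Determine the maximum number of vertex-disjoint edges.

Unit-capacity flow: source→left, listed edges, right→sink; max matching = max flow.
Augmenting path A1→B1 (+1); matched 1.
Augmenting path A2→B4 (+1); matched 2.
Augmenting path A5→B3 (+1); matched 3.
Augmenting path A3→B1→A1→B2 (+1); matched 4.
No augmenting path remains; maximum matching = 4.
König certificate: {A1, A5, B1, B4} is a vertex cover of size 4 (every listed pair touches it), so no matching can be larger.

4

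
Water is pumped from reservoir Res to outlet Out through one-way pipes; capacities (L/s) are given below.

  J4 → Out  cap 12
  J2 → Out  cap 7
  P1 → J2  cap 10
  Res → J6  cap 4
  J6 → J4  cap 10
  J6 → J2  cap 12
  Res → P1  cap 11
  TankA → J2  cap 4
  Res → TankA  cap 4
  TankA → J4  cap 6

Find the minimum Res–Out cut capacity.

15

Augment Res→P1→J2→Out: bottleneck 7, flow now 7.
Augment Res→J6→J4→Out: bottleneck 4, flow now 11.
Augment Res→TankA→J4→Out: bottleneck 4, flow now 15.
No augmenting path remains; maximum flow = 15.
By max-flow min-cut, the minimum cut capacity equals the max flow.
In the residual graph, reachable from Res: {Res, P1, J2}.
Min-cut edges: Res→J6 (4), Res→TankA (4), J2→Out (7); capacity 4 + 4 + 7 = 15.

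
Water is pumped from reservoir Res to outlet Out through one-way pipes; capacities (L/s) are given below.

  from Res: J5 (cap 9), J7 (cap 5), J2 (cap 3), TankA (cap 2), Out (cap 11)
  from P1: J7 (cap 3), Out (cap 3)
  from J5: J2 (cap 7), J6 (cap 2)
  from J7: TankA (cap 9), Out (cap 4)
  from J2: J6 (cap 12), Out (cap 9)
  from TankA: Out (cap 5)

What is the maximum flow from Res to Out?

27

Augment Res→Out: bottleneck 11, flow now 11.
Augment Res→J7→Out: bottleneck 4, flow now 15.
Augment Res→J2→Out: bottleneck 3, flow now 18.
Augment Res→TankA→Out: bottleneck 2, flow now 20.
Augment Res→J5→J2→Out: bottleneck 6, flow now 26.
Augment Res→J7→TankA→Out: bottleneck 1, flow now 27.
No augmenting path remains; maximum flow = 27.
In the residual graph, reachable from Res: {Res, J5, J2, J6}.
Min-cut edges: Res→J7 (5), Res→TankA (2), Res→Out (11), J2→Out (9); capacity 5 + 2 + 11 + 9 = 27.
This cut is saturated, so no flow can exceed 27.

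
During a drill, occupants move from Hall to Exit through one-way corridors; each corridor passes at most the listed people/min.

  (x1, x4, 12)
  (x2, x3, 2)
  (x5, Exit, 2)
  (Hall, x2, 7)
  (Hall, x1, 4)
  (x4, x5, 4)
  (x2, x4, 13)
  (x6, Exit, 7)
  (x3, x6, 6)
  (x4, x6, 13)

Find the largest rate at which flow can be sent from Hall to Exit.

Augment Hall→x1→x4→x5→Exit: bottleneck 2, flow now 2.
Augment Hall→x1→x4→x6→Exit: bottleneck 2, flow now 4.
Augment Hall→x2→x3→x6→Exit: bottleneck 2, flow now 6.
Augment Hall→x2→x4→x6→Exit: bottleneck 3, flow now 9.
No augmenting path remains; maximum flow = 9.
In the residual graph, reachable from Hall: {Hall, x1, x2, x3, x4, x5, x6}.
Min-cut edges: x5→Exit (2), x6→Exit (7); capacity 2 + 7 = 9.
This cut is saturated, so no flow can exceed 9.

9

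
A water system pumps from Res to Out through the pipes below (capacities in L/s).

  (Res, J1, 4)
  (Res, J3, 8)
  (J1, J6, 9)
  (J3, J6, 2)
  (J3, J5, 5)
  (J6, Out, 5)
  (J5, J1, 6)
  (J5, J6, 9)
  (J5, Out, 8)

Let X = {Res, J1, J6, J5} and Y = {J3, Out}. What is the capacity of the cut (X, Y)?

Edges leaving {Res, J1, J6, J5}: Res→J3 (8), J6→Out (5), J5→Out (8).
Cut capacity = 8 + 5 + 8 = 21.

21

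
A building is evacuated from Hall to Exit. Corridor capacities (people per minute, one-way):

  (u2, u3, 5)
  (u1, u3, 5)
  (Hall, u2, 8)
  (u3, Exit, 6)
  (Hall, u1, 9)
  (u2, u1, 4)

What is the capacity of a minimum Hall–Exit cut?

Augment Hall→u1→u3→Exit: bottleneck 5, flow now 5.
Augment Hall→u2→u3→Exit: bottleneck 1, flow now 6.
No augmenting path remains; maximum flow = 6.
By max-flow min-cut, the minimum cut capacity equals the max flow.
In the residual graph, reachable from Hall: {Hall, u1, u2, u3}.
Min-cut edges: u3→Exit (6); capacity 6 = 6.

6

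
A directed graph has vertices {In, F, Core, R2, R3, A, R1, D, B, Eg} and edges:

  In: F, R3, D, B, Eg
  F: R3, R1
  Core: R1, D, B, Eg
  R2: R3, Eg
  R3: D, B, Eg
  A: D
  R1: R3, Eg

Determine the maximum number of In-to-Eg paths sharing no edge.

3

Assign every edge capacity 1; by Menger, the answer equals the max flow.
Path In→Eg (+1); total 1.
Path In→R3→Eg (+1); total 2.
Path In→F→R1→Eg (+1); total 3.
No residual In→Eg path; max flow = 3.
Certifying cut of size 3: {In→Eg, In→F, In→R3}.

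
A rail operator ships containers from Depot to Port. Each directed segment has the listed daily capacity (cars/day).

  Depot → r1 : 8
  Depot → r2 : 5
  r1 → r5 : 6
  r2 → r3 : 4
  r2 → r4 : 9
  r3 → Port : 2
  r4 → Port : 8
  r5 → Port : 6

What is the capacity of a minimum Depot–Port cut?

Augment Depot→r1→r5→Port: bottleneck 6, flow now 6.
Augment Depot→r2→r3→Port: bottleneck 2, flow now 8.
Augment Depot→r2→r4→Port: bottleneck 3, flow now 11.
No augmenting path remains; maximum flow = 11.
By max-flow min-cut, the minimum cut capacity equals the max flow.
In the residual graph, reachable from Depot: {Depot, r1}.
Min-cut edges: Depot→r2 (5), r1→r5 (6); capacity 5 + 6 = 11.

11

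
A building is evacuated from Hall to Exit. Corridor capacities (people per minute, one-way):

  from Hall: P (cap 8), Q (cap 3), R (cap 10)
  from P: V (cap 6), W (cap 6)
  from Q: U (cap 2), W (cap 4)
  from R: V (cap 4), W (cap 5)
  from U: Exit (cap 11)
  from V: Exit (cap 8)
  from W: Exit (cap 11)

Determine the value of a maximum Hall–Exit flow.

Augment Hall→P→V→Exit: bottleneck 6, flow now 6.
Augment Hall→P→W→Exit: bottleneck 2, flow now 8.
Augment Hall→Q→U→Exit: bottleneck 2, flow now 10.
Augment Hall→Q→W→Exit: bottleneck 1, flow now 11.
Augment Hall→R→V→Exit: bottleneck 2, flow now 13.
Augment Hall→R→W→Exit: bottleneck 5, flow now 18.
Augment Hall→R→V→P→W→Exit: bottleneck 2, flow now 20. (uses reverse residual edge)
No augmenting path remains; maximum flow = 20.
In the residual graph, reachable from Hall: {Hall, R}.
Min-cut edges: Hall→P (8), Hall→Q (3), R→V (4), R→W (5); capacity 8 + 3 + 4 + 5 = 20.
This cut is saturated, so no flow can exceed 20.

20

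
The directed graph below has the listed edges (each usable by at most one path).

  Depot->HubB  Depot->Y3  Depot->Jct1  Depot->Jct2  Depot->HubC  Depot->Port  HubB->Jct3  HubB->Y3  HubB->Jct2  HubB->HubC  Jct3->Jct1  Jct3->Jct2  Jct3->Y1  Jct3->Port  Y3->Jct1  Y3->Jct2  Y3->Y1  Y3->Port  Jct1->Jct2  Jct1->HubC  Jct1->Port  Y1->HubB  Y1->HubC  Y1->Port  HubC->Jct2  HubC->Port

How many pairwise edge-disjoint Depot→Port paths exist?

5

Assign every edge capacity 1; by Menger, the answer equals the max flow.
Path Depot→Port (+1); total 1.
Path Depot→Y3→Port (+1); total 2.
Path Depot→Jct1→Port (+1); total 3.
Path Depot→HubC→Port (+1); total 4.
Path Depot→HubB→Jct3→Port (+1); total 5.
No residual Depot→Port path; max flow = 5.
Certifying cut of size 5: {Depot→HubB, Depot→HubC, Depot→Jct1, Depot→Port, Depot→Y3}.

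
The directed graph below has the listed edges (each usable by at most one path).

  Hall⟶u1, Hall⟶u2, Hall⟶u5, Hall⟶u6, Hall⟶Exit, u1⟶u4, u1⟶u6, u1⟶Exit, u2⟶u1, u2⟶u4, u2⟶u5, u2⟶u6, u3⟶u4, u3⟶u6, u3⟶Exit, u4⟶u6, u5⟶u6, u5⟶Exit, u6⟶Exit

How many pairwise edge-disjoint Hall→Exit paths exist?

4

Assign every edge capacity 1; by Menger, the answer equals the max flow.
Path Hall→Exit (+1); total 1.
Path Hall→u1→Exit (+1); total 2.
Path Hall→u5→Exit (+1); total 3.
Path Hall→u6→Exit (+1); total 4.
No residual Hall→Exit path; max flow = 4.
Certifying cut of size 4: {Hall→Exit, u1→Exit, u5→Exit, u6→Exit}.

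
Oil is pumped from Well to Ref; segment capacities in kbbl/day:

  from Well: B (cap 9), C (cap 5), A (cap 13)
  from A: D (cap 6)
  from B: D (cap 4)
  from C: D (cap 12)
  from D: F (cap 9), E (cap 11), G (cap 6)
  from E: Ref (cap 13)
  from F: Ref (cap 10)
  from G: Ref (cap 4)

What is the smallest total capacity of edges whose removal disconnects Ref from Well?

Augment Well→A→D→E→Ref: bottleneck 6, flow now 6.
Augment Well→B→D→E→Ref: bottleneck 4, flow now 10.
Augment Well→C→D→E→Ref: bottleneck 1, flow now 11.
Augment Well→C→D→F→Ref: bottleneck 4, flow now 15.
No augmenting path remains; maximum flow = 15.
By max-flow min-cut, the minimum cut capacity equals the max flow.
In the residual graph, reachable from Well: {Well, A, B}.
Min-cut edges: Well→C (5), A→D (6), B→D (4); capacity 5 + 6 + 4 = 15.

15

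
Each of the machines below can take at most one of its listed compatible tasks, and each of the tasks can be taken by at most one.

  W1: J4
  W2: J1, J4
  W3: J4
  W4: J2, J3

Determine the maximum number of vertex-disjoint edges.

3

Unit-capacity flow: source→left, listed edges, right→sink; max matching = max flow.
Augmenting path W1→J4 (+1); matched 1.
Augmenting path W2→J1 (+1); matched 2.
Augmenting path W4→J2 (+1); matched 3.
No augmenting path remains; maximum matching = 3.
König certificate: {W2, W4, J4} is a vertex cover of size 3 (every listed pair touches it), so no matching can be larger.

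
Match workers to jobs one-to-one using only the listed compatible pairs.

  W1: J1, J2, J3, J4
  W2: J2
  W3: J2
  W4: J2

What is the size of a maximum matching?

2

Unit-capacity flow: source→left, listed edges, right→sink; max matching = max flow.
Augmenting path W1→J1 (+1); matched 1.
Augmenting path W2→J2 (+1); matched 2.
No augmenting path remains; maximum matching = 2.
König certificate: {W1, J2} is a vertex cover of size 2 (every listed pair touches it), so no matching can be larger.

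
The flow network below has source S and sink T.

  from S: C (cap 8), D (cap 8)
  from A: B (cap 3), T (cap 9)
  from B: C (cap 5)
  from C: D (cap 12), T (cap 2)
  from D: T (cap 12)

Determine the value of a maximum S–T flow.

14

Augment S→C→T: bottleneck 2, flow now 2.
Augment S→D→T: bottleneck 8, flow now 10.
Augment S→C→D→T: bottleneck 4, flow now 14.
No augmenting path remains; maximum flow = 14.
In the residual graph, reachable from S: {S, C, D}.
Min-cut edges: C→T (2), D→T (12); capacity 2 + 12 = 14.
This cut is saturated, so no flow can exceed 14.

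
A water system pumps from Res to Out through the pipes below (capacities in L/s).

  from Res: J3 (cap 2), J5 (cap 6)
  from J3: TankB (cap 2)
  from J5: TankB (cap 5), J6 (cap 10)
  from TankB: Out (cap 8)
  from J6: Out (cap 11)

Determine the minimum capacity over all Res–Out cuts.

8

Augment Res→J3→TankB→Out: bottleneck 2, flow now 2.
Augment Res→J5→TankB→Out: bottleneck 5, flow now 7.
Augment Res→J5→J6→Out: bottleneck 1, flow now 8.
No augmenting path remains; maximum flow = 8.
By max-flow min-cut, the minimum cut capacity equals the max flow.
In the residual graph, reachable from Res: {Res}.
Min-cut edges: Res→J3 (2), Res→J5 (6); capacity 2 + 6 = 8.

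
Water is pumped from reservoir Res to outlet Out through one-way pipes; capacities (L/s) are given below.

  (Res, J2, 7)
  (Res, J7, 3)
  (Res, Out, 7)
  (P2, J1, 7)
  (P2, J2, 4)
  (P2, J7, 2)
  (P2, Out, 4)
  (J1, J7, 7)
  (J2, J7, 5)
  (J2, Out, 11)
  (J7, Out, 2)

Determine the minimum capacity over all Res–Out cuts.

Augment Res→Out: bottleneck 7, flow now 7.
Augment Res→J2→Out: bottleneck 7, flow now 14.
Augment Res→J7→Out: bottleneck 2, flow now 16.
No augmenting path remains; maximum flow = 16.
By max-flow min-cut, the minimum cut capacity equals the max flow.
In the residual graph, reachable from Res: {Res, J7}.
Min-cut edges: Res→J2 (7), Res→Out (7), J7→Out (2); capacity 7 + 7 + 2 = 16.

16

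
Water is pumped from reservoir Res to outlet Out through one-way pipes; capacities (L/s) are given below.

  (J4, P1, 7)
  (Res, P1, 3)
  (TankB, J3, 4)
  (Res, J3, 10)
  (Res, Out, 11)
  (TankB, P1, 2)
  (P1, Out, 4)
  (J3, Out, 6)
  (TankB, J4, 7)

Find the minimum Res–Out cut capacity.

20

Augment Res→Out: bottleneck 11, flow now 11.
Augment Res→J3→Out: bottleneck 6, flow now 17.
Augment Res→P1→Out: bottleneck 3, flow now 20.
No augmenting path remains; maximum flow = 20.
By max-flow min-cut, the minimum cut capacity equals the max flow.
In the residual graph, reachable from Res: {Res, J3}.
Min-cut edges: Res→P1 (3), Res→Out (11), J3→Out (6); capacity 3 + 11 + 6 = 20.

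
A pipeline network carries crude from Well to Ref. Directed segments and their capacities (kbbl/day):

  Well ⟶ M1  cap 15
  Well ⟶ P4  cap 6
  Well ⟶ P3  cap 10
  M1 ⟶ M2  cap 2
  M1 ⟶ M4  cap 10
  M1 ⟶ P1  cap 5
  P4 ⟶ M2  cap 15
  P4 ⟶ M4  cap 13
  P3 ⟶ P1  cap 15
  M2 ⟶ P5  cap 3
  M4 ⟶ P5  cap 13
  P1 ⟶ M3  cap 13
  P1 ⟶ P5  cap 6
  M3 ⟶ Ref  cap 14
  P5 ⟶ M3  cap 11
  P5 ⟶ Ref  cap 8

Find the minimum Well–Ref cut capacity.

22

Augment Well→M1→M2→P5→Ref: bottleneck 2, flow now 2.
Augment Well→M1→M4→P5→Ref: bottleneck 6, flow now 8.
Augment Well→M1→P1→M3→Ref: bottleneck 5, flow now 13.
Augment Well→P3→P1→M3→Ref: bottleneck 8, flow now 21.
Augment Well→M1→M4→P5→M3→Ref: bottleneck 1, flow now 22.
No augmenting path remains; maximum flow = 22.
By max-flow min-cut, the minimum cut capacity equals the max flow.
In the residual graph, reachable from Well: {Well, M1, P4, P3, M2, M4, P1, M3, P5}.
Min-cut edges: M3→Ref (14), P5→Ref (8); capacity 14 + 8 = 22.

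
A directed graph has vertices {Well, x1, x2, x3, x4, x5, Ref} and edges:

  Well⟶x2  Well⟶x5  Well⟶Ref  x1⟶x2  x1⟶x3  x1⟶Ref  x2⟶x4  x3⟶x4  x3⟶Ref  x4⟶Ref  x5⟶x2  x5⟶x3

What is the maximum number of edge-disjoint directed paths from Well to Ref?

Assign every edge capacity 1; by Menger, the answer equals the max flow.
Path Well→Ref (+1); total 1.
Path Well→x2→x4→Ref (+1); total 2.
Path Well→x5→x3→Ref (+1); total 3.
No residual Well→Ref path; max flow = 3.
Certifying cut of size 3: {Well→Ref, Well→x2, Well→x5}.

3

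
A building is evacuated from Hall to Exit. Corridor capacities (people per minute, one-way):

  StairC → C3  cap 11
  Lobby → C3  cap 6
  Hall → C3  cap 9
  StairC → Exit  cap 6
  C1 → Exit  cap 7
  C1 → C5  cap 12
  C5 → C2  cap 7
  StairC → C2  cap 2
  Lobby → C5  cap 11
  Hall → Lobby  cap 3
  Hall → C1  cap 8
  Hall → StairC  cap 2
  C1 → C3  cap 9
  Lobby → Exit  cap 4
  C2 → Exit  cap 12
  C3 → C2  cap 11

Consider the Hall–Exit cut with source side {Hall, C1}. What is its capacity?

42

Edges leaving {Hall, C1}: Hall→StairC (2), Hall→Lobby (3), Hall→C3 (9), C1→C5 (12), C1→C3 (9), C1→Exit (7).
Cut capacity = 2 + 3 + 9 + 12 + 9 + 7 = 42.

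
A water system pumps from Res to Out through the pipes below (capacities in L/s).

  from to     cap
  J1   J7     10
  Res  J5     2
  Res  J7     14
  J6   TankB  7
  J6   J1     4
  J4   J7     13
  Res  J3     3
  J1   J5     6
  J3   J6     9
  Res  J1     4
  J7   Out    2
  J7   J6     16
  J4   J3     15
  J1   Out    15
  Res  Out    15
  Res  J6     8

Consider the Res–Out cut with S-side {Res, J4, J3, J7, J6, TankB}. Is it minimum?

Given cut capacity: 4 + 2 + 15 + 2 + 4 = 27.
Augment Res→Out: bottleneck 15, flow now 15.
Augment Res→J1→Out: bottleneck 4, flow now 19.
Augment Res→J7→Out: bottleneck 2, flow now 21.
Augment Res→J6→J1→Out: bottleneck 4, flow now 25.
No augmenting path remains; maximum flow = 25.
In the residual graph, reachable from Res: {Res, J3, J7, J5, J6, TankB}.
Min-cut edges: Res→J1 (4), Res→Out (15), J7→Out (2), J6→J1 (4); capacity 4 + 15 + 2 + 4 = 25.
Cut capacity 27 exceeds the max flow 25, so it is not minimum.

No — its capacity is 27, but the minimum cut has capacity 25.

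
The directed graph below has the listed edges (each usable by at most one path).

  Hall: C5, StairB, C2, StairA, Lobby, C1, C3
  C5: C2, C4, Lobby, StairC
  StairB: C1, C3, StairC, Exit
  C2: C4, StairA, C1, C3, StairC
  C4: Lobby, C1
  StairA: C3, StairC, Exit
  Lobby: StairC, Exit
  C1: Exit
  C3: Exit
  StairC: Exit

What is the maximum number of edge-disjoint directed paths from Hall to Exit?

Assign every edge capacity 1; by Menger, the answer equals the max flow.
Path Hall→StairB→Exit (+1); total 1.
Path Hall→StairA→Exit (+1); total 2.
Path Hall→Lobby→Exit (+1); total 3.
Path Hall→C1→Exit (+1); total 4.
Path Hall→C3→Exit (+1); total 5.
Path Hall→C5→StairC→Exit (+1); total 6.
No residual Hall→Exit path; max flow = 6.
Certifying cut of size 6: {C1→Exit, C3→Exit, Hall→StairB, Lobby→Exit, StairA→Exit, StairC→Exit}.

6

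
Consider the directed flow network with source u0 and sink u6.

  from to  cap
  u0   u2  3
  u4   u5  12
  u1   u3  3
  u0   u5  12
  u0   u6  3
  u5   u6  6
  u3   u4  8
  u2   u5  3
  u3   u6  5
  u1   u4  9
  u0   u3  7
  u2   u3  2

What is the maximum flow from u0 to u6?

Augment u0→u6: bottleneck 3, flow now 3.
Augment u0→u3→u6: bottleneck 5, flow now 8.
Augment u0→u5→u6: bottleneck 6, flow now 14.
No augmenting path remains; maximum flow = 14.
In the residual graph, reachable from u0: {u0, u2, u3, u4, u5}.
Min-cut edges: u0→u6 (3), u3→u6 (5), u5→u6 (6); capacity 3 + 5 + 6 = 14.
This cut is saturated, so no flow can exceed 14.

14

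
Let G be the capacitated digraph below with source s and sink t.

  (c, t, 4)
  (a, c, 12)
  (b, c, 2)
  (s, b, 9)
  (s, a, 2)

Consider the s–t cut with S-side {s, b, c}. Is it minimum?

No — its capacity is 6, but the minimum cut has capacity 4.

Given cut capacity: 2 + 4 = 6.
Augment s→a→c→t: bottleneck 2, flow now 2.
Augment s→b→c→t: bottleneck 2, flow now 4.
No augmenting path remains; maximum flow = 4.
In the residual graph, reachable from s: {s, b}.
Min-cut edges: s→a (2), b→c (2); capacity 2 + 2 = 4.
Cut capacity 6 exceeds the max flow 4, so it is not minimum.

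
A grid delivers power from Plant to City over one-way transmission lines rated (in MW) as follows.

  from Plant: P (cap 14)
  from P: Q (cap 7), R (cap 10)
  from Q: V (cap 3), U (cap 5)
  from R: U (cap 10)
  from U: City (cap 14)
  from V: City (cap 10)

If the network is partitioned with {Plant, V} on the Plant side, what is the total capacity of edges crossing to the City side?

24

Edges leaving {Plant, V}: Plant→P (14), V→City (10).
Cut capacity = 14 + 10 = 24.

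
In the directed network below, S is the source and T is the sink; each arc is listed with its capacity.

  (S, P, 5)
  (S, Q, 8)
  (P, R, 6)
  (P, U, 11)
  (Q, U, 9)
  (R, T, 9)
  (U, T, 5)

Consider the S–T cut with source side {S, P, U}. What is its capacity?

Edges leaving {S, P, U}: S→Q (8), P→R (6), U→T (5).
Cut capacity = 8 + 6 + 5 = 19.

19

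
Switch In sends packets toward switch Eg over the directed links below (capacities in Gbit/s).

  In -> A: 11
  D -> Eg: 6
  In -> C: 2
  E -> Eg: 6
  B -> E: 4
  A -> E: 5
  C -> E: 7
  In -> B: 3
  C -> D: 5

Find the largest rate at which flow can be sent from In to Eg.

8

Augment In→A→E→Eg: bottleneck 5, flow now 5.
Augment In→B→E→Eg: bottleneck 1, flow now 6.
Augment In→C→D→Eg: bottleneck 2, flow now 8.
No augmenting path remains; maximum flow = 8.
In the residual graph, reachable from In: {In, A, B, E}.
Min-cut edges: In→C (2), E→Eg (6); capacity 2 + 6 = 8.
This cut is saturated, so no flow can exceed 8.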